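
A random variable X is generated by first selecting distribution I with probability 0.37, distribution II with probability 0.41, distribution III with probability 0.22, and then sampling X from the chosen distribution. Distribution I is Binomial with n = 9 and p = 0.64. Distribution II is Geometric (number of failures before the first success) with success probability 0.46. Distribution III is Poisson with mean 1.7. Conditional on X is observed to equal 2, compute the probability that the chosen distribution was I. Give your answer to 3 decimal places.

Likelihoods P(X=2 | ·): I: 0.0115553; II: 0.134136; III: 0.263978.
Posterior ∝ prior × likelihood. Numerator for I: 0.37·0.0115553 = 0.00427545.
Normalizing constant: 0.37·0.0115553 + 0.41·0.134136 + 0.22·0.263978 = 0.117346.
P(I | observation) = 0.00427545 / 0.117346 = 0.0364345.

0.036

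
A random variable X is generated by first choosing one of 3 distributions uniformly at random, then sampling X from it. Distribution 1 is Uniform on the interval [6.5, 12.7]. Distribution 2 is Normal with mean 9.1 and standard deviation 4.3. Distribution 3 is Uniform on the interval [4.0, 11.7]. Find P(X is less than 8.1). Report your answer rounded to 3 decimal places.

0.400

Conditional on each component, P(X < 8.1): 1: 0.258065; 2: 0.408052; 3: 0.532468.
By total probability, P(X < 8.1) = 0.333333·0.258065 + 0.333333·0.408052 + 0.333333·0.532468 = 0.399528.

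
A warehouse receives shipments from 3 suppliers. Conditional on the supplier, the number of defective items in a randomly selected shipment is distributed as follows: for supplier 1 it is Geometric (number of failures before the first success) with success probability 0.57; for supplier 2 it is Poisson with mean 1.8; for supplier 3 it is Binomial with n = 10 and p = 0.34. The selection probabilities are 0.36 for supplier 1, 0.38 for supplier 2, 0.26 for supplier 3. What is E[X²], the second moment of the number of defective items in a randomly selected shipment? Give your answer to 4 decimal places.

6.1856

For each component E[X²] = Var + (mean)², giving 1: 1.89258; 2: 5.04; 3: 13.804.
Overall E[X²] = 0.36·1.89258 + 0.38·5.04 + 0.26·13.804 = 6.18557.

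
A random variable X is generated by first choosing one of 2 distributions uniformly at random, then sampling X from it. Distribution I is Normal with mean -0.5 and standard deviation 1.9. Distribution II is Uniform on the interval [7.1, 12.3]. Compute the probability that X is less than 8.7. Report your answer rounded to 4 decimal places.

Conditional on each component, P(X < 8.7): I: 0.999999; II: 0.307692.
By total probability, P(X < 8.7) = 0.5·0.999999 + 0.5·0.307692 = 0.653846.

0.6538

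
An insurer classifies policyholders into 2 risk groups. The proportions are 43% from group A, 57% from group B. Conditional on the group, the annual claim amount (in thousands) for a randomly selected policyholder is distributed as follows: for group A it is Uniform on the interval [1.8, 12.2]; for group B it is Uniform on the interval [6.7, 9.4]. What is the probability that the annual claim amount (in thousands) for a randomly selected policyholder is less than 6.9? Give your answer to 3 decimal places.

Conditional on each group, P(X < 6.9): A: 0.490385; B: 0.0740741.
By total probability, P(X < 6.9) = 0.43·0.490385 + 0.57·0.0740741 = 0.253088.

0.253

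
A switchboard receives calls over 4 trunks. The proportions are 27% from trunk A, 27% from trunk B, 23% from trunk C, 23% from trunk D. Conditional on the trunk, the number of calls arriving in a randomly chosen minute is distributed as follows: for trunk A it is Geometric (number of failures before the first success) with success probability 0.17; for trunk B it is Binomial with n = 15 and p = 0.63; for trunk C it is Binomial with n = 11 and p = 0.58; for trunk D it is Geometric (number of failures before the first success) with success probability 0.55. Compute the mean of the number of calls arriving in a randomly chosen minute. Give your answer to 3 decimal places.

Component means — A: 4.88235; B: 9.45; C: 6.38; D: 0.818182.
E[X] = 0.27·4.88235 + 0.27·9.45 + 0.23·6.38 + 0.23·0.818182 = 5.52532.

5.525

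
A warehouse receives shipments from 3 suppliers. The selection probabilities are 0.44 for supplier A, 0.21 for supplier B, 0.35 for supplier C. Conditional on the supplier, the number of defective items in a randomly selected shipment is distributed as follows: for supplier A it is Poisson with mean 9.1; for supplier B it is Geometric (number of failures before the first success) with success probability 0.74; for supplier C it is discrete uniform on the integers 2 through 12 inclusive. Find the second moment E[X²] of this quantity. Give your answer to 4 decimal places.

For each component E[X²] = Var + (mean)², giving A: 91.91; B: 0.598247; C: 59.
Overall E[X²] = 0.44·91.91 + 0.21·0.598247 + 0.35·59 = 61.216.

61.2160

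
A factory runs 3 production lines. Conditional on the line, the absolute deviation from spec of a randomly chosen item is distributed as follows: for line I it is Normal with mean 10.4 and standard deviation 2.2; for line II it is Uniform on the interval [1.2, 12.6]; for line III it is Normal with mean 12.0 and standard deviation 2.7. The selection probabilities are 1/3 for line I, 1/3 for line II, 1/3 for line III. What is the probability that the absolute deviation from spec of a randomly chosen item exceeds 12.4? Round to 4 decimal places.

Conditional on each line, P(X > 12.4): I: 0.181651; II: 0.0175439; III: 0.441113.
By total probability, P(X > 12.4) = 0.333333·0.181651 + 0.333333·0.0175439 + 0.333333·0.441113 = 0.213436.

0.2134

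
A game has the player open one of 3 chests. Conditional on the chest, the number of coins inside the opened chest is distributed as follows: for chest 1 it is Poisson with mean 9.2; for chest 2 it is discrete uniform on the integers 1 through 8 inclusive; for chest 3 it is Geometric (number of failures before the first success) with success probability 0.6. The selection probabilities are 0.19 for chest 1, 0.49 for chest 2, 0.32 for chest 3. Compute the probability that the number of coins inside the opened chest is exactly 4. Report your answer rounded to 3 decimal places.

Conditional on each chest, P(X = 4): 1: 0.03016; 2: 0.125; 3: 0.01536.
By total probability, P(X = 4) = 0.19·0.03016 + 0.49·0.125 + 0.32·0.01536 = 0.0718956.

0.072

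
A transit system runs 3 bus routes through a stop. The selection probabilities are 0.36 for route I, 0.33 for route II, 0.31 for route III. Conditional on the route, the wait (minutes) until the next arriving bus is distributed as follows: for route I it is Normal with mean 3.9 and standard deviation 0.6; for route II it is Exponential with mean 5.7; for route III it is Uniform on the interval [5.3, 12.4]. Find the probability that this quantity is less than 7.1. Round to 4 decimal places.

Conditional on each route, P(X < 7.1): I: 1; II: 0.712236; III: 0.253521.
By total probability, P(X < 7.1) = 0.36·1 + 0.33·0.712236 + 0.31·0.253521 = 0.673629.

0.6736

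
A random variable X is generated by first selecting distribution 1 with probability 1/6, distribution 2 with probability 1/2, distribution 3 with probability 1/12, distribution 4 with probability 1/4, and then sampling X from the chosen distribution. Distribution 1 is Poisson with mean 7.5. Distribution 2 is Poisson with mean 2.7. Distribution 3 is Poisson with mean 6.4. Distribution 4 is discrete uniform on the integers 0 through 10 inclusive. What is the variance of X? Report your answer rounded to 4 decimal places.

9.1031

Per component, 1: μ=7.5, E[X²]=63.75; 2: μ=2.7, E[X²]=9.99; 3: μ=6.4, E[X²]=47.36; 4: μ=5, E[X²]=35.
E[X] = 0.166667·7.5 + 0.5·2.7 + 0.0833333·6.4 + 0.25·5 = 4.38333.
E[X²] = 0.166667·63.75 + 0.5·9.99 + 0.0833333·47.36 + 0.25·35 = 28.3167.
Var(X) = E[X²] − (E[X])² = 28.3167 − 19.2136 = 9.10306.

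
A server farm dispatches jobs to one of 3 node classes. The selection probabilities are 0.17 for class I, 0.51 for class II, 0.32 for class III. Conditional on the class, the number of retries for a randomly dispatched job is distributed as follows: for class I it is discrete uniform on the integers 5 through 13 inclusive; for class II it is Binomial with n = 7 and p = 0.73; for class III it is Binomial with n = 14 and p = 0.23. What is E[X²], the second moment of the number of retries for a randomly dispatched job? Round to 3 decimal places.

33.035

For each component E[X²] = Var + (mean)², giving I: 87.6667; II: 27.4918; III: 12.8478.
Overall E[X²] = 0.17·87.6667 + 0.51·27.4918 + 0.32·12.8478 = 33.0354.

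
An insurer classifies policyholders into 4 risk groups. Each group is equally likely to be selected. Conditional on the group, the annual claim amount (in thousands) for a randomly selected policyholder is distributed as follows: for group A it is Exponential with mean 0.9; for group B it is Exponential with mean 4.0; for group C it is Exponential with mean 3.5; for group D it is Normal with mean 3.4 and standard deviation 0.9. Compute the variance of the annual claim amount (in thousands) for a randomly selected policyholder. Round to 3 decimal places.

Per component, A: μ=0.9, E[X²]=1.62; B: μ=4, E[X²]=32; C: μ=3.5, E[X²]=24.5; D: μ=3.4, E[X²]=12.37.
E[X] = 0.25·0.9 + 0.25·4 + 0.25·3.5 + 0.25·3.4 = 2.95.
E[X²] = 0.25·1.62 + 0.25·32 + 0.25·24.5 + 0.25·12.37 = 17.6225.
Var(X) = E[X²] − (E[X])² = 17.6225 − 8.7025 = 8.92.

8.920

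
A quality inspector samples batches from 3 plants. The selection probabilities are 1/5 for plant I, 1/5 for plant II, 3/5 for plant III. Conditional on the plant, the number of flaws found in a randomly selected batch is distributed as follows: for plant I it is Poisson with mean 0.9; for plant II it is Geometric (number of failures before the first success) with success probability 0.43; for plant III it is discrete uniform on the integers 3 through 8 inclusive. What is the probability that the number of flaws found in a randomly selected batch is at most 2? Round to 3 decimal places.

0.350

Conditional on each plant, P(X ≤ 2): I: 0.937143; II: 0.814807; III: 0.
By total probability, P(X ≤ 2) = 0.2·0.937143 + 0.2·0.814807 + 0.6·0 = 0.35039.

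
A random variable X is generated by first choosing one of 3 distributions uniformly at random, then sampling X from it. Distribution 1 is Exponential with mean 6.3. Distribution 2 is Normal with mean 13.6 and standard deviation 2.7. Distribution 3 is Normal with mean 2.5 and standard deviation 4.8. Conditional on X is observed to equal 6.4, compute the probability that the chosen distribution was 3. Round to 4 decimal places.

Likelihoods f(6.4 | ·): 1: 0.057474; 2: 0.00422074; 3: 0.0597472.
Posterior ∝ prior × likelihood. Numerator for 3: 0.333333·0.0597472 = 0.0199157.
Normalizing constant: 0.333333·0.057474 + 0.333333·0.00422074 + 0.333333·0.0597472 = 0.0404807.
P(3 | observation) = 0.0199157 / 0.0404807 = 0.491982.

0.4920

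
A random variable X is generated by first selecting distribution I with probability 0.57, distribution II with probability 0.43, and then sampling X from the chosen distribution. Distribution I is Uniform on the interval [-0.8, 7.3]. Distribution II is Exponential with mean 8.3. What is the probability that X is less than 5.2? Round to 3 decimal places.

0.622

Conditional on each component, P(X < 5.2): I: 0.740741; II: 0.465544.
By total probability, P(X < 5.2) = 0.57·0.740741 + 0.43·0.465544 = 0.622406.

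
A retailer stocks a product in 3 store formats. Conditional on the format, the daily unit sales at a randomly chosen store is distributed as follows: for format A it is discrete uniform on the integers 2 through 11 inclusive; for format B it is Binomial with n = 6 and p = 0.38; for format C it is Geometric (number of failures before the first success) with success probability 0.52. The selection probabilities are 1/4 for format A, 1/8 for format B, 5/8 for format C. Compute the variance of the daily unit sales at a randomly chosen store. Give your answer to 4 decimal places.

Per component, A: μ=6.5, E[X²]=50.5; B: μ=2.28, E[X²]=6.612; C: μ=0.923077, E[X²]=2.62722.
E[X] = 0.25·6.5 + 0.125·2.28 + 0.625·0.923077 = 2.48692.
E[X²] = 0.25·50.5 + 0.125·6.612 + 0.625·2.62722 = 15.0935.
Var(X) = E[X²] − (E[X])² = 15.0935 − 6.18479 = 8.90873.

8.9087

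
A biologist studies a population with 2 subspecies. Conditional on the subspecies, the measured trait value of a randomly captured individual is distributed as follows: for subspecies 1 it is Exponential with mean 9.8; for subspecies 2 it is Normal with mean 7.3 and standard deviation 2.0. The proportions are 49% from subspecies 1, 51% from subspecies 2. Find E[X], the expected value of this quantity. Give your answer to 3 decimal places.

Component means — 1: 9.8; 2: 7.3.
E[X] = 0.49·9.8 + 0.51·7.3 = 8.525.

8.525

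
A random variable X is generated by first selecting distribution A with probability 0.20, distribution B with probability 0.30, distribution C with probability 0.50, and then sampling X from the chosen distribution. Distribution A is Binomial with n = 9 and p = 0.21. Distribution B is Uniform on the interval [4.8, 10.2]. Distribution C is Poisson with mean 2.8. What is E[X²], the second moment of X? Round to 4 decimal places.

For each component E[X²] = Var + (mean)², giving A: 5.0652; B: 58.68; C: 10.64.
Overall E[X²] = 0.2·5.0652 + 0.3·58.68 + 0.5·10.64 = 23.937.

23.9370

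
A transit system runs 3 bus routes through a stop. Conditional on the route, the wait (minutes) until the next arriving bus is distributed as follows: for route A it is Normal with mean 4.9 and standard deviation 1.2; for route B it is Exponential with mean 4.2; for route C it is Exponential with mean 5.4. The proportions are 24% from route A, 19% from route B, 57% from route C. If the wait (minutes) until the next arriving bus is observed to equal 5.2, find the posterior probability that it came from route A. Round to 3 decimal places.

0.591

Likelihoods f(5.2 | ·): A: 0.322223; B: 0.0690324; C: 0.0706963.
Posterior ∝ prior × likelihood. Numerator for A: 0.24·0.322223 = 0.0773336.
Normalizing constant: 0.24·0.322223 + 0.19·0.0690324 + 0.57·0.0706963 = 0.130747.
P(A | observation) = 0.0773336 / 0.130747 = 0.591477.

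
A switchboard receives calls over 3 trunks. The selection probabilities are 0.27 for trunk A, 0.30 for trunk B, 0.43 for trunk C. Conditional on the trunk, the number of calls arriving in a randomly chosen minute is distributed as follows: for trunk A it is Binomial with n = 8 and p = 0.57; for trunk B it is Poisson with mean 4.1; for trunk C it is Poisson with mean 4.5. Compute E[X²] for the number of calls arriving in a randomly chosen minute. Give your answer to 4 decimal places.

23.0592

For each component E[X²] = Var + (mean)², giving A: 22.7544; B: 20.91; C: 24.75.
Overall E[X²] = 0.27·22.7544 + 0.3·20.91 + 0.43·24.75 = 23.0592.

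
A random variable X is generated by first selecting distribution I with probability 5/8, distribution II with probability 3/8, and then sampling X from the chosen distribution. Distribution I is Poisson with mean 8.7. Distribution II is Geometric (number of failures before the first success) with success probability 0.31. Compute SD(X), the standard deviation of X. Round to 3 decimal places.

Per component, I: μ=8.7, E[X²]=84.39; II: μ=2.22581, E[X²]=12.1342.
E[X] = 0.625·8.7 + 0.375·2.22581 = 6.27218.
E[X²] = 0.625·84.39 + 0.375·12.1342 = 57.2941.
Var(X) = E[X²] − (E[X])² = 57.2941 − 39.3402 = 17.9539.
SD(X) = √17.9539 = 4.2372.

4.237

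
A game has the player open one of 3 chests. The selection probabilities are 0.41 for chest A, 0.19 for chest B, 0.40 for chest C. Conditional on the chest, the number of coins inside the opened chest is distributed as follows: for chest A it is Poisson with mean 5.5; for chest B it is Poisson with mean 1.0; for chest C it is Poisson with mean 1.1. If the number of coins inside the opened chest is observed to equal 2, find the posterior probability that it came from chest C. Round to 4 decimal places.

0.5719

Likelihoods P(X=2 | ·): A: 0.0618124; B: 0.18394; C: 0.201387.
Posterior ∝ prior × likelihood. Numerator for C: 0.4·0.201387 = 0.0805548.
Normalizing constant: 0.41·0.0618124 + 0.19·0.18394 + 0.4·0.201387 = 0.140846.
P(C | observation) = 0.0805548 / 0.140846 = 0.571934.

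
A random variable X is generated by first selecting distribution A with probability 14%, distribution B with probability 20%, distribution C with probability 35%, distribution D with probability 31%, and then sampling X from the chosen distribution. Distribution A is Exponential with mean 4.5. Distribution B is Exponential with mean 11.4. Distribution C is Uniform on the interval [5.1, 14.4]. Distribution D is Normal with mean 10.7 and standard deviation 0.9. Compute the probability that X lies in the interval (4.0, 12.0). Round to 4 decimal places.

0.6655

Conditional on each component, P(4.0 < X < 12.0): A: 0.341629; B: 0.355052; C: 0.741935; D: 0.925693.
By total probability, P(4.0 < X < 12.0) = 0.14·0.341629 + 0.2·0.355052 + 0.35·0.741935 + 0.31·0.925693 = 0.665481.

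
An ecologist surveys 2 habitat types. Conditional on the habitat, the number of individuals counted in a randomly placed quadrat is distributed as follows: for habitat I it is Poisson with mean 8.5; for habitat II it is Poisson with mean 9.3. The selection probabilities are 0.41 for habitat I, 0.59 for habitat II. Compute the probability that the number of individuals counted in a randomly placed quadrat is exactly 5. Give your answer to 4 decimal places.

0.0621

Conditional on each habitat, P(X = 5): I: 0.0752333; II: 0.0530023.
By total probability, P(X = 5) = 0.41·0.0752333 + 0.59·0.0530023 = 0.062117.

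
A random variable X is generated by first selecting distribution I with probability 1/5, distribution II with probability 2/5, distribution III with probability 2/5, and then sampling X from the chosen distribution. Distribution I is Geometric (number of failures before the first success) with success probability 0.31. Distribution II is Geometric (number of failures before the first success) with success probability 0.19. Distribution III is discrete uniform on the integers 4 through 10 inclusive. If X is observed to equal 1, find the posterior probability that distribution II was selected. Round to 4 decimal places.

Likelihoods P(X=1 | ·): I: 0.2139; II: 0.1539; III: 0.
Posterior ∝ prior × likelihood. Numerator for II: 0.4·0.1539 = 0.06156.
Normalizing constant: 0.2·0.2139 + 0.4·0.1539 + 0.4·0 = 0.10434.
P(II | observation) = 0.06156 / 0.10434 = 0.589994.

0.5900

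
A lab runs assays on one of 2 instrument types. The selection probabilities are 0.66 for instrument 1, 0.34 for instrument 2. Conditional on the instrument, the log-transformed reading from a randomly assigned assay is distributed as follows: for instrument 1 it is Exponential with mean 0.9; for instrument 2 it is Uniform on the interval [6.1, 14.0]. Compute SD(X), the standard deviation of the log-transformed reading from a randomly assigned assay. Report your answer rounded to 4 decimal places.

Per component, 1: μ=0.9, E[X²]=1.62; 2: μ=10.05, E[X²]=106.203.
E[X] = 0.66·0.9 + 0.34·10.05 = 4.011.
E[X²] = 0.66·1.62 + 0.34·106.203 = 37.1783.
Var(X) = E[X²] − (E[X])² = 37.1783 − 16.0881 = 21.0902.
SD(X) = √21.0902 = 4.59241.

4.5924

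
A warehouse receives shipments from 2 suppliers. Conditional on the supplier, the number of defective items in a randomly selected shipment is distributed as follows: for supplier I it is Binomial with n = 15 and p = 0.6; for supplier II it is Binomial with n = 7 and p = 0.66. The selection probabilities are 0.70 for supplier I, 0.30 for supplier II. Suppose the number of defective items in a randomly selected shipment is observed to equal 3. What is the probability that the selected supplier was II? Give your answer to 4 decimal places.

Likelihoods P(X=3 | ·): I: 0.00164886; II: 0.134467.
Posterior ∝ prior × likelihood. Numerator for II: 0.3·0.134467 = 0.0403401.
Normalizing constant: 0.7·0.00164886 + 0.3·0.134467 = 0.0414943.
P(II | observation) = 0.0403401 / 0.0414943 = 0.972184.

0.9722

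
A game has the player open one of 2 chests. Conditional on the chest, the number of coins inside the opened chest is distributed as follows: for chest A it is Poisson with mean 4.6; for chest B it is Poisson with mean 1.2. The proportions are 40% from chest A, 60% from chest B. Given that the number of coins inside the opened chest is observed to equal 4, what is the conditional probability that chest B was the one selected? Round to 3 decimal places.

0.172

Likelihoods P(X=4 | ·): A: 0.187528; B: 0.0260232.
Posterior ∝ prior × likelihood. Numerator for B: 0.6·0.0260232 = 0.0156139.
Normalizing constant: 0.4·0.187528 + 0.6·0.0260232 = 0.090625.
P(B | observation) = 0.0156139 / 0.090625 = 0.172291.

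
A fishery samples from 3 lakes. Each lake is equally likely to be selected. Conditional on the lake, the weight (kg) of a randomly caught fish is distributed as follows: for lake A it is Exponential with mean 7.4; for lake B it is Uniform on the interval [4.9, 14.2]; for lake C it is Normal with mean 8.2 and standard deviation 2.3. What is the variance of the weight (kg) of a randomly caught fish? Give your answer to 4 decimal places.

23.2064

Per component, A: μ=7.4, E[X²]=109.52; B: μ=9.55, E[X²]=98.41; C: μ=8.2, E[X²]=72.53.
E[X] = 0.333333·7.4 + 0.333333·9.55 + 0.333333·8.2 = 8.38333.
E[X²] = 0.333333·109.52 + 0.333333·98.41 + 0.333333·72.53 = 93.4867.
Var(X) = E[X²] − (E[X])² = 93.4867 − 70.2803 = 23.2064.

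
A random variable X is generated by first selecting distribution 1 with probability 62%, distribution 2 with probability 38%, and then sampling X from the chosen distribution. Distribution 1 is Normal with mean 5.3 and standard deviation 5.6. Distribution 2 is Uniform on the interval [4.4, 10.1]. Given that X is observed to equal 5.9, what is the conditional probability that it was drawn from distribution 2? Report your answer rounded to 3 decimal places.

0.603

Likelihoods f(5.9 | ·): 1: 0.070832; 2: 0.175439.
Posterior ∝ prior × likelihood. Numerator for 2: 0.38·0.175439 = 0.0666667.
Normalizing constant: 0.62·0.070832 + 0.38·0.175439 = 0.110582.
P(2 | observation) = 0.0666667 / 0.110582 = 0.602868.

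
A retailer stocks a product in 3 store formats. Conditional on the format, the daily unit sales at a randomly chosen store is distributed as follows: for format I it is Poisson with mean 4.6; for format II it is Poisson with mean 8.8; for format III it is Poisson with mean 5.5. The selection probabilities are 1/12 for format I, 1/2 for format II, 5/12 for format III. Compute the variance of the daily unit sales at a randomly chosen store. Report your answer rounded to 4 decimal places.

Per component, I: μ=4.6, E[X²]=25.76; II: μ=8.8, E[X²]=86.24; III: μ=5.5, E[X²]=35.75.
E[X] = 0.0833333·4.6 + 0.5·8.8 + 0.416667·5.5 = 7.075.
E[X²] = 0.0833333·25.76 + 0.5·86.24 + 0.416667·35.75 = 60.1625.
Var(X) = E[X²] − (E[X])² = 60.1625 − 50.0556 = 10.1069.

10.1069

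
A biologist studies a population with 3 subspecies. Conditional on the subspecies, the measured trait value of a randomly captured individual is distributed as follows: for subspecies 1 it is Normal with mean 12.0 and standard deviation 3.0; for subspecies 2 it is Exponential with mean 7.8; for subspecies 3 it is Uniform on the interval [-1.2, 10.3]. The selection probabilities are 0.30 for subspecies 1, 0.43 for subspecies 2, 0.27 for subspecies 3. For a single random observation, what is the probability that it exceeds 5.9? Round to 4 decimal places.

0.5988

Conditional on each subspecies, P(X > 5.9): 1: 0.978991; 2: 0.469348; 3: 0.382609.
By total probability, P(X > 5.9) = 0.3·0.978991 + 0.43·0.469348 + 0.27·0.382609 = 0.598821.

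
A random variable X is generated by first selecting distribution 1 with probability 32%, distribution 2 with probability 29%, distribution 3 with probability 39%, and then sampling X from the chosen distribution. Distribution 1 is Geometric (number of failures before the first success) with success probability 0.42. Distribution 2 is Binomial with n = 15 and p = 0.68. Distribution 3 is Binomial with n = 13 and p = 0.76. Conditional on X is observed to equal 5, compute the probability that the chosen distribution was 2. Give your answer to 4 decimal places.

Likelihoods P(X=5 | ·): 1: 0.027567; 2: 0.00491586; 3: 0.003592.
Posterior ∝ prior × likelihood. Numerator for 2: 0.29·0.00491586 = 0.0014256.
Normalizing constant: 0.32·0.027567 + 0.29·0.00491586 + 0.39·0.003592 = 0.0116479.
P(2 | observation) = 0.0014256 / 0.0116479 = 0.122391.

0.1224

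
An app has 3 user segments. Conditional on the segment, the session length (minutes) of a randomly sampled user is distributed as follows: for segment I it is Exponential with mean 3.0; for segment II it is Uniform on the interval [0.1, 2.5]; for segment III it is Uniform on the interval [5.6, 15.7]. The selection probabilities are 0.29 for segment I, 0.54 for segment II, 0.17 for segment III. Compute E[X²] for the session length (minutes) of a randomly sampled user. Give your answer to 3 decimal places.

For each component E[X²] = Var + (mean)², giving I: 18; II: 2.17; III: 121.923.
Overall E[X²] = 0.29·18 + 0.54·2.17 + 0.17·121.923 = 27.1188.

27.119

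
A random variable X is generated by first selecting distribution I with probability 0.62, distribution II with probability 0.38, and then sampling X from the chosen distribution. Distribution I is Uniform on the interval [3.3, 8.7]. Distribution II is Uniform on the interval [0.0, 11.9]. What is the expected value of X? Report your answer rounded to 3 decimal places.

Component means — I: 6; II: 5.95.
E[X] = 0.62·6 + 0.38·5.95 = 5.981.

5.981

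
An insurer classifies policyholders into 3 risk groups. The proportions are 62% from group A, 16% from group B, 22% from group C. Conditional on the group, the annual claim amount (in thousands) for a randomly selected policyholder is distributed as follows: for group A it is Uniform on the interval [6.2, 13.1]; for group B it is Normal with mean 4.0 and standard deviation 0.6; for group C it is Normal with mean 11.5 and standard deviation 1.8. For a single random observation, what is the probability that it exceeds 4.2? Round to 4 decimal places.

Conditional on each group, P(X > 4.2): A: 1; B: 0.369441; C: 0.999975.
By total probability, P(X > 4.2) = 0.62·1 + 0.16·0.369441 + 0.22·0.999975 = 0.899105.

0.8991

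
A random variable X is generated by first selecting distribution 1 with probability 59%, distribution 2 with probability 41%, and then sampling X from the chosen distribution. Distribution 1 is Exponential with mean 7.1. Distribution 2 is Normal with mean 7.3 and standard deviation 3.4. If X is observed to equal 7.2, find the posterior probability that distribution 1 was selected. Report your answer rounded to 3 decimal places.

0.385

Likelihoods f(7.2 | ·): 1: 0.0510893; 2: 0.117285.
Posterior ∝ prior × likelihood. Numerator for 1: 0.59·0.0510893 = 0.0301427.
Normalizing constant: 0.59·0.0510893 + 0.41·0.117285 = 0.0782297.
P(1 | observation) = 0.0301427 / 0.0782297 = 0.385311.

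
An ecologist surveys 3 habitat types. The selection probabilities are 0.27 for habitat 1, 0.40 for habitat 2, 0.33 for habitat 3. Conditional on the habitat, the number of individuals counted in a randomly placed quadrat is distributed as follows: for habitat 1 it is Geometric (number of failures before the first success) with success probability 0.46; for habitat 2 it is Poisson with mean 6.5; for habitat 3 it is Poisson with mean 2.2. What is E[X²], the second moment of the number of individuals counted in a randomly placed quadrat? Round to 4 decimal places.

22.8843

For each component E[X²] = Var + (mean)², giving 1: 3.93006; 2: 48.75; 3: 7.04.
Overall E[X²] = 0.27·3.93006 + 0.4·48.75 + 0.33·7.04 = 22.8843.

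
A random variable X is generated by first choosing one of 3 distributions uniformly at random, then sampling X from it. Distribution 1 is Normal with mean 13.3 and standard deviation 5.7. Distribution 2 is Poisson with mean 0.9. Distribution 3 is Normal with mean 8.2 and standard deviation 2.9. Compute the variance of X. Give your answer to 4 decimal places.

39.8289

Per component, 1: μ=13.3, E[X²]=209.38; 2: μ=0.9, E[X²]=1.71; 3: μ=8.2, E[X²]=75.65.
E[X] = 0.333333·13.3 + 0.333333·0.9 + 0.333333·8.2 = 7.46667.
E[X²] = 0.333333·209.38 + 0.333333·1.71 + 0.333333·75.65 = 95.58.
Var(X) = E[X²] − (E[X])² = 95.58 − 55.7511 = 39.8289.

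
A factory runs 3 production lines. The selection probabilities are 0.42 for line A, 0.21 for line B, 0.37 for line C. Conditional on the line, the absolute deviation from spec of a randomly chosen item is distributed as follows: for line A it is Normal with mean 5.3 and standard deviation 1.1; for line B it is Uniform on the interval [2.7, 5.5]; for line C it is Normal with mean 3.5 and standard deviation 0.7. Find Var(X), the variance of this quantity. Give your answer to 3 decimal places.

1.485

Per component, A: μ=5.3, E[X²]=29.3; B: μ=4.1, E[X²]=17.4633; C: μ=3.5, E[X²]=12.74.
E[X] = 0.42·5.3 + 0.21·4.1 + 0.37·3.5 = 4.382.
E[X²] = 0.42·29.3 + 0.21·17.4633 + 0.37·12.74 = 20.6871.
Var(X) = E[X²] − (E[X])² = 20.6871 − 19.2019 = 1.48518.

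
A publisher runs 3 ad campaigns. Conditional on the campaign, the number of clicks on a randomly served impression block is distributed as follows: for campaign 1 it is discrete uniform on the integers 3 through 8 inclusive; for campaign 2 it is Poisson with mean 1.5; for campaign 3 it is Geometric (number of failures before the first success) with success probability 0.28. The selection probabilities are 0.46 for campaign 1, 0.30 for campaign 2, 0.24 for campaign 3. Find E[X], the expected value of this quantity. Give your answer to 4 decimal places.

Component means — 1: 5.5; 2: 1.5; 3: 2.57143.
E[X] = 0.46·5.5 + 0.3·1.5 + 0.24·2.57143 = 3.59714.

3.5971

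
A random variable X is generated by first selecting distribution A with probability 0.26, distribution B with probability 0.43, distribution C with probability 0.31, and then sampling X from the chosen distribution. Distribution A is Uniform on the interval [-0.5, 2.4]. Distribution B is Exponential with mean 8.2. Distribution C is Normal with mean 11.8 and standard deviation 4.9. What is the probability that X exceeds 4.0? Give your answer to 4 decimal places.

Conditional on each component, P(X > 4.0): A: 0; B: 0.613973; C: 0.944289.
By total probability, P(X > 4.0) = 0.26·0 + 0.43·0.613973 + 0.31·0.944289 = 0.556738.

0.5567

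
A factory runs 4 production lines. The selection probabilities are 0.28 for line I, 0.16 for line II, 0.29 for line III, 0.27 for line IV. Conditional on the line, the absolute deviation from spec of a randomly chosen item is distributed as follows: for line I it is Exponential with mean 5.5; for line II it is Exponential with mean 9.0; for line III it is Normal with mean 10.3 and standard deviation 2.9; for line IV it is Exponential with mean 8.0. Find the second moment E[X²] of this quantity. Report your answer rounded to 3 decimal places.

110.625

For each component E[X²] = Var + (mean)², giving I: 60.5; II: 162; III: 114.5; IV: 128.
Overall E[X²] = 0.28·60.5 + 0.16·162 + 0.29·114.5 + 0.27·128 = 110.625.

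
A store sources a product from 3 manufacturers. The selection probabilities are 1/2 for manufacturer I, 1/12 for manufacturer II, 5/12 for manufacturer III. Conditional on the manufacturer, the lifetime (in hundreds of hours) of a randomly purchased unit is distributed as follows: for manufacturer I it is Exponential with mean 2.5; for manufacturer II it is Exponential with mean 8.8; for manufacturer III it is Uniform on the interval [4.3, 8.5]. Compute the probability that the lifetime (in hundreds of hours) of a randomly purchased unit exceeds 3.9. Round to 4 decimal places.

Conditional on each manufacturer, P(X > 3.9): I: 0.210136; II: 0.64199; III: 1.
By total probability, P(X > 3.9) = 0.5·0.210136 + 0.0833333·0.64199 + 0.416667·1 = 0.575234.

0.5752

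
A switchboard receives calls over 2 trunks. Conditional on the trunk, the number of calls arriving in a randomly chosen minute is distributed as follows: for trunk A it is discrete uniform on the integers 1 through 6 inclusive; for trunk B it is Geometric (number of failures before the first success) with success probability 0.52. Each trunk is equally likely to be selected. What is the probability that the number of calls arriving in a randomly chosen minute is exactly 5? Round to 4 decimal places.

Conditional on each trunk, P(X = 5): A: 0.166667; B: 0.0132498.
By total probability, P(X = 5) = 0.5·0.166667 + 0.5·0.0132498 = 0.0899582.

0.0900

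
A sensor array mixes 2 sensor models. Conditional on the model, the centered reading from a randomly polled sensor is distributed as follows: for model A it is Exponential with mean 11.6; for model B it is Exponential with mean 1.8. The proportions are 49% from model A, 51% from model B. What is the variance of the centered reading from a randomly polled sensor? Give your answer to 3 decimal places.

91.587

Per component, A: μ=11.6, E[X²]=269.12; B: μ=1.8, E[X²]=6.48.
E[X] = 0.49·11.6 + 0.51·1.8 = 6.602.
E[X²] = 0.49·269.12 + 0.51·6.48 = 135.174.
Var(X) = E[X²] − (E[X])² = 135.174 − 43.5864 = 91.5872.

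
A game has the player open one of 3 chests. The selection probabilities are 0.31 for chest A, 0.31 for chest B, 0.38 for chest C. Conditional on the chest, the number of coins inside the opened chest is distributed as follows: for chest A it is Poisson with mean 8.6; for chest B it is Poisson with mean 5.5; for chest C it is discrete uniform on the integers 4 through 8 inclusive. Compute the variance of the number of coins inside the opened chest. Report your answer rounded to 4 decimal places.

6.8803

Per component, A: μ=8.6, E[X²]=82.56; B: μ=5.5, E[X²]=35.75; C: μ=6, E[X²]=38.
E[X] = 0.31·8.6 + 0.31·5.5 + 0.38·6 = 6.651.
E[X²] = 0.31·82.56 + 0.31·35.75 + 0.38·38 = 51.1161.
Var(X) = E[X²] − (E[X])² = 51.1161 − 44.2358 = 6.8803.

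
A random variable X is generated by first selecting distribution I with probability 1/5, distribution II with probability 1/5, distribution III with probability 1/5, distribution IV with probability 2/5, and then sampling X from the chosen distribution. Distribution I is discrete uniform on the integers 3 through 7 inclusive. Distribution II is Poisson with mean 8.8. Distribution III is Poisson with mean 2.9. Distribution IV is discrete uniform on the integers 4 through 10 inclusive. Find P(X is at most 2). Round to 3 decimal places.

0.091

Conditional on each component, P(X ≤ 2): I: 0; II: 0.00731357; III: 0.445963; IV: 0.
By total probability, P(X ≤ 2) = 0.2·0 + 0.2·0.00731357 + 0.2·0.445963 + 0.4·0 = 0.0906554.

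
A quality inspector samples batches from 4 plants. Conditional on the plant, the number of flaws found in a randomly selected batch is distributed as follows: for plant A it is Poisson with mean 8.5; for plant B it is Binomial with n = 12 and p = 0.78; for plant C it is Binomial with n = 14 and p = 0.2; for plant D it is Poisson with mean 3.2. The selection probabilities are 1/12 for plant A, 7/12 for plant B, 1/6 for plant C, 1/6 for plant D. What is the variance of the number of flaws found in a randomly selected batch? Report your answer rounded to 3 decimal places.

Per component, A: μ=8.5, E[X²]=80.75; B: μ=9.36, E[X²]=89.6688; C: μ=2.8, E[X²]=10.08; D: μ=3.2, E[X²]=13.44.
E[X] = 0.0833333·8.5 + 0.583333·9.36 + 0.166667·2.8 + 0.166667·3.2 = 7.16833.
E[X²] = 0.0833333·80.75 + 0.583333·89.6688 + 0.166667·10.08 + 0.166667·13.44 = 62.956.
Var(X) = E[X²] − (E[X])² = 62.956 − 51.385 = 11.571.

11.571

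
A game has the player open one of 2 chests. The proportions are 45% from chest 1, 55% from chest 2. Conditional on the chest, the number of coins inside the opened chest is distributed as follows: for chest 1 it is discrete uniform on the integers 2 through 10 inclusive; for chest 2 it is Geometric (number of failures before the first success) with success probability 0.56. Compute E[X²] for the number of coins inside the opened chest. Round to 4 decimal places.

20.3112

For each component E[X²] = Var + (mean)², giving 1: 42.6667; 2: 2.02041.
Overall E[X²] = 0.45·42.6667 + 0.55·2.02041 = 20.3112.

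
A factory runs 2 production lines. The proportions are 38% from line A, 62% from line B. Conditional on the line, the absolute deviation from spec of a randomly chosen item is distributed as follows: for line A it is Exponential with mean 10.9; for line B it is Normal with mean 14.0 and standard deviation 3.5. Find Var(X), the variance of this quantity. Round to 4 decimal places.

55.0069

Per component, A: μ=10.9, E[X²]=237.62; B: μ=14, E[X²]=208.25.
E[X] = 0.38·10.9 + 0.62·14 = 12.822.
E[X²] = 0.38·237.62 + 0.62·208.25 = 219.411.
Var(X) = E[X²] − (E[X])² = 219.411 − 164.404 = 55.0069.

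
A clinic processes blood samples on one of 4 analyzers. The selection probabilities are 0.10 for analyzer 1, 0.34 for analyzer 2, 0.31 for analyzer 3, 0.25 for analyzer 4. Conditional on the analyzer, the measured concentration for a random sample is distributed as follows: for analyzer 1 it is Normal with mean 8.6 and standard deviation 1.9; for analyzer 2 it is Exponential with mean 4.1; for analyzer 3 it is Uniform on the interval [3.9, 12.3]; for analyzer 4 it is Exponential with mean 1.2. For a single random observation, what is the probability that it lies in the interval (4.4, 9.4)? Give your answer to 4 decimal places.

Conditional on each analyzer, P(4.4 < X < 9.4): 1: 0.649607; 2: 0.240928; 3: 0.595238; 4: 0.0251652.
By total probability, P(4.4 < X < 9.4) = 0.1·0.649607 + 0.34·0.240928 + 0.31·0.595238 + 0.25·0.0251652 = 0.337691.

0.3377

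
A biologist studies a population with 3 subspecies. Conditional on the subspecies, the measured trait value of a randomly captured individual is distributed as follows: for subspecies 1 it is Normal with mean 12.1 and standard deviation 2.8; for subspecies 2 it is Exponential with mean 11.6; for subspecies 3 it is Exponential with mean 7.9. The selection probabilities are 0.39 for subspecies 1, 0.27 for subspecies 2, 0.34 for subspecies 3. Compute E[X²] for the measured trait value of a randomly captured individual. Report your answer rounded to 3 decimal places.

175.259

For each component E[X²] = Var + (mean)², giving 1: 154.25; 2: 269.12; 3: 124.82.
Overall E[X²] = 0.39·154.25 + 0.27·269.12 + 0.34·124.82 = 175.259.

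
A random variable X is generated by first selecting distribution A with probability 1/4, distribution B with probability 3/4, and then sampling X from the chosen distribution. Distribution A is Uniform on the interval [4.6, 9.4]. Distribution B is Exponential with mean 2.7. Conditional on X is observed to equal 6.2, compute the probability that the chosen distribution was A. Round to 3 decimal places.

Likelihoods f(6.2 | ·): A: 0.208333; B: 0.0372707.
Posterior ∝ prior × likelihood. Numerator for A: 0.25·0.208333 = 0.0520833.
Normalizing constant: 0.25·0.208333 + 0.75·0.0372707 = 0.0800364.
P(A | observation) = 0.0520833 / 0.0800364 = 0.650746.

0.651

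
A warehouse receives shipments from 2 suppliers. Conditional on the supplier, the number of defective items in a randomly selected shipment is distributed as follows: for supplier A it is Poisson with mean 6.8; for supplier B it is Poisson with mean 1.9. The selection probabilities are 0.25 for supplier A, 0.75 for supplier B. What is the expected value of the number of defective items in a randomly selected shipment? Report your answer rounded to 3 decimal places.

Component means — A: 6.8; B: 1.9.
E[X] = 0.25·6.8 + 0.75·1.9 = 3.125.

3.125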